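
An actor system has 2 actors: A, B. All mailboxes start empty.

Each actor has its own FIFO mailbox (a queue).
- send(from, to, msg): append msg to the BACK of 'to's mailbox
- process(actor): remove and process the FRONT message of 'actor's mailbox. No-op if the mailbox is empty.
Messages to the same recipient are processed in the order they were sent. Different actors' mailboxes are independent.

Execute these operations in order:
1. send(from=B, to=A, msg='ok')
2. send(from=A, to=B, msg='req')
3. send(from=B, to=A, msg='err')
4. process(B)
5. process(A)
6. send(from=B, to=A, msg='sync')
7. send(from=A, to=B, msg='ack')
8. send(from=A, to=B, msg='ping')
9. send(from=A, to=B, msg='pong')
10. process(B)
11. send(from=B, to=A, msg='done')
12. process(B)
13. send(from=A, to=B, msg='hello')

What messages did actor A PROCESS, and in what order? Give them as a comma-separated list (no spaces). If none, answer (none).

Answer: ok

Derivation:
After 1 (send(from=B, to=A, msg='ok')): A:[ok] B:[]
After 2 (send(from=A, to=B, msg='req')): A:[ok] B:[req]
After 3 (send(from=B, to=A, msg='err')): A:[ok,err] B:[req]
After 4 (process(B)): A:[ok,err] B:[]
After 5 (process(A)): A:[err] B:[]
After 6 (send(from=B, to=A, msg='sync')): A:[err,sync] B:[]
After 7 (send(from=A, to=B, msg='ack')): A:[err,sync] B:[ack]
After 8 (send(from=A, to=B, msg='ping')): A:[err,sync] B:[ack,ping]
After 9 (send(from=A, to=B, msg='pong')): A:[err,sync] B:[ack,ping,pong]
After 10 (process(B)): A:[err,sync] B:[ping,pong]
After 11 (send(from=B, to=A, msg='done')): A:[err,sync,done] B:[ping,pong]
After 12 (process(B)): A:[err,sync,done] B:[pong]
After 13 (send(from=A, to=B, msg='hello')): A:[err,sync,done] B:[pong,hello]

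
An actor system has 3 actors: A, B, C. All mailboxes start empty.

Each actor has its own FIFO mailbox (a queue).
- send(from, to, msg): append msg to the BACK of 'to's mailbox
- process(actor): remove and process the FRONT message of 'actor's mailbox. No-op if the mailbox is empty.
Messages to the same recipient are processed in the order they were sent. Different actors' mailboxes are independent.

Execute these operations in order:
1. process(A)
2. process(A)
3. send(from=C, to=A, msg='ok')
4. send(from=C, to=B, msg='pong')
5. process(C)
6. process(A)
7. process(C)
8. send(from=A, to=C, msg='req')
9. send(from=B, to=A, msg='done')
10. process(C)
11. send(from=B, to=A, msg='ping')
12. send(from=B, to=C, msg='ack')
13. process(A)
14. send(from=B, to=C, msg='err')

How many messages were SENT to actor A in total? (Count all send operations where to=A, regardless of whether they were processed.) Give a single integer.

After 1 (process(A)): A:[] B:[] C:[]
After 2 (process(A)): A:[] B:[] C:[]
After 3 (send(from=C, to=A, msg='ok')): A:[ok] B:[] C:[]
After 4 (send(from=C, to=B, msg='pong')): A:[ok] B:[pong] C:[]
After 5 (process(C)): A:[ok] B:[pong] C:[]
After 6 (process(A)): A:[] B:[pong] C:[]
After 7 (process(C)): A:[] B:[pong] C:[]
After 8 (send(from=A, to=C, msg='req')): A:[] B:[pong] C:[req]
After 9 (send(from=B, to=A, msg='done')): A:[done] B:[pong] C:[req]
After 10 (process(C)): A:[done] B:[pong] C:[]
After 11 (send(from=B, to=A, msg='ping')): A:[done,ping] B:[pong] C:[]
After 12 (send(from=B, to=C, msg='ack')): A:[done,ping] B:[pong] C:[ack]
After 13 (process(A)): A:[ping] B:[pong] C:[ack]
After 14 (send(from=B, to=C, msg='err')): A:[ping] B:[pong] C:[ack,err]

Answer: 3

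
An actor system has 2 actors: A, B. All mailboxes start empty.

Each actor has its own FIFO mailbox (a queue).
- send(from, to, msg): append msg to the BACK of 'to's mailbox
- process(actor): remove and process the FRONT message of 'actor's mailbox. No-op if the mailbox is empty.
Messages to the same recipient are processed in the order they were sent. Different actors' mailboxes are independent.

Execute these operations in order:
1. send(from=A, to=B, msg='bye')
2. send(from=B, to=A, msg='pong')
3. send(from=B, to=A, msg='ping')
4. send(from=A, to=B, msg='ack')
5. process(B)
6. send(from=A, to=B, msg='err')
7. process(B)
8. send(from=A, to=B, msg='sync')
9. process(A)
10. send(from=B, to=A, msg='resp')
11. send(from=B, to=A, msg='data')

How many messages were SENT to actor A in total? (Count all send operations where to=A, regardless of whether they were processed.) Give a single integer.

Answer: 4

Derivation:
After 1 (send(from=A, to=B, msg='bye')): A:[] B:[bye]
After 2 (send(from=B, to=A, msg='pong')): A:[pong] B:[bye]
After 3 (send(from=B, to=A, msg='ping')): A:[pong,ping] B:[bye]
After 4 (send(from=A, to=B, msg='ack')): A:[pong,ping] B:[bye,ack]
After 5 (process(B)): A:[pong,ping] B:[ack]
After 6 (send(from=A, to=B, msg='err')): A:[pong,ping] B:[ack,err]
After 7 (process(B)): A:[pong,ping] B:[err]
After 8 (send(from=A, to=B, msg='sync')): A:[pong,ping] B:[err,sync]
After 9 (process(A)): A:[ping] B:[err,sync]
After 10 (send(from=B, to=A, msg='resp')): A:[ping,resp] B:[err,sync]
After 11 (send(from=B, to=A, msg='data')): A:[ping,resp,data] B:[err,sync]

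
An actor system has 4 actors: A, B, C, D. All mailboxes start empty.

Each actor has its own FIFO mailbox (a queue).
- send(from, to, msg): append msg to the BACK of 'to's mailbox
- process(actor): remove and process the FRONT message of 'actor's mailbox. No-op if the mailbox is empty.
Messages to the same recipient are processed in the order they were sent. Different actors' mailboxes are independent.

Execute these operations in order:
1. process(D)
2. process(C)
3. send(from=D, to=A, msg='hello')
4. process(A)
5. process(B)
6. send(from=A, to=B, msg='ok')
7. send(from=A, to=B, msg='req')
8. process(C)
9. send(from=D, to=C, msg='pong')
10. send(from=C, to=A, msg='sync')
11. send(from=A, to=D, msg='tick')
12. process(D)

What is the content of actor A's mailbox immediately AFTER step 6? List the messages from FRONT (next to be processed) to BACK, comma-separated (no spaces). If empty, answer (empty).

After 1 (process(D)): A:[] B:[] C:[] D:[]
After 2 (process(C)): A:[] B:[] C:[] D:[]
After 3 (send(from=D, to=A, msg='hello')): A:[hello] B:[] C:[] D:[]
After 4 (process(A)): A:[] B:[] C:[] D:[]
After 5 (process(B)): A:[] B:[] C:[] D:[]
After 6 (send(from=A, to=B, msg='ok')): A:[] B:[ok] C:[] D:[]

(empty)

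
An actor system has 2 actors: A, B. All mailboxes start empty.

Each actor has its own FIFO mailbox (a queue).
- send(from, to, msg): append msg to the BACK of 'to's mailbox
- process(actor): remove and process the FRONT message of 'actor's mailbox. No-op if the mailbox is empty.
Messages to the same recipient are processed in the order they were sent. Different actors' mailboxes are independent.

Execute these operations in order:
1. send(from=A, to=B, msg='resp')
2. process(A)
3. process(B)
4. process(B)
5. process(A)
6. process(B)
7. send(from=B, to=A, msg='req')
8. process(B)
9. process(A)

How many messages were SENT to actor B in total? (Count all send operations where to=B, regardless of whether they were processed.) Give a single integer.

Answer: 1

Derivation:
After 1 (send(from=A, to=B, msg='resp')): A:[] B:[resp]
After 2 (process(A)): A:[] B:[resp]
After 3 (process(B)): A:[] B:[]
After 4 (process(B)): A:[] B:[]
After 5 (process(A)): A:[] B:[]
After 6 (process(B)): A:[] B:[]
After 7 (send(from=B, to=A, msg='req')): A:[req] B:[]
After 8 (process(B)): A:[req] B:[]
After 9 (process(A)): A:[] B:[]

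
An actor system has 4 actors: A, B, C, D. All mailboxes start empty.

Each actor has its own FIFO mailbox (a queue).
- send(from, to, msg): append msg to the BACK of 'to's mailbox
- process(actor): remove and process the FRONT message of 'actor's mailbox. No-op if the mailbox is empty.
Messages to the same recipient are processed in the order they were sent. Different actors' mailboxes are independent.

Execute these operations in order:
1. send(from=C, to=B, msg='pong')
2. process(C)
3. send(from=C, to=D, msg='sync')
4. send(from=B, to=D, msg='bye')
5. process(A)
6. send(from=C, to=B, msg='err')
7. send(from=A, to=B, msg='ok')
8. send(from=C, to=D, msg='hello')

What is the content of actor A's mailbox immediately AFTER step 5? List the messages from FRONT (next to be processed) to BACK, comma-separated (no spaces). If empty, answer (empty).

After 1 (send(from=C, to=B, msg='pong')): A:[] B:[pong] C:[] D:[]
After 2 (process(C)): A:[] B:[pong] C:[] D:[]
After 3 (send(from=C, to=D, msg='sync')): A:[] B:[pong] C:[] D:[sync]
After 4 (send(from=B, to=D, msg='bye')): A:[] B:[pong] C:[] D:[sync,bye]
After 5 (process(A)): A:[] B:[pong] C:[] D:[sync,bye]

(empty)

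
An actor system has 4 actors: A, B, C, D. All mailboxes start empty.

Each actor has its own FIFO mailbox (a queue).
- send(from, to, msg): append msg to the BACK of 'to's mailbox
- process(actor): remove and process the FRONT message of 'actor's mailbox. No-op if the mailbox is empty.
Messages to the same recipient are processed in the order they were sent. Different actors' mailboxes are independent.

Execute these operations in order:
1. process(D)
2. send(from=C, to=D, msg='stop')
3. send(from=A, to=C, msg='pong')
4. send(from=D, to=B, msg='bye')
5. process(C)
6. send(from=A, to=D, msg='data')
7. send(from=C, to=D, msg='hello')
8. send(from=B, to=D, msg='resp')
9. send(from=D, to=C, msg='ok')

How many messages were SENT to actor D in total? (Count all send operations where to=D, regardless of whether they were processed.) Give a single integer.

Answer: 4

Derivation:
After 1 (process(D)): A:[] B:[] C:[] D:[]
After 2 (send(from=C, to=D, msg='stop')): A:[] B:[] C:[] D:[stop]
After 3 (send(from=A, to=C, msg='pong')): A:[] B:[] C:[pong] D:[stop]
After 4 (send(from=D, to=B, msg='bye')): A:[] B:[bye] C:[pong] D:[stop]
After 5 (process(C)): A:[] B:[bye] C:[] D:[stop]
After 6 (send(from=A, to=D, msg='data')): A:[] B:[bye] C:[] D:[stop,data]
After 7 (send(from=C, to=D, msg='hello')): A:[] B:[bye] C:[] D:[stop,data,hello]
After 8 (send(from=B, to=D, msg='resp')): A:[] B:[bye] C:[] D:[stop,data,hello,resp]
After 9 (send(from=D, to=C, msg='ok')): A:[] B:[bye] C:[ok] D:[stop,data,hello,resp]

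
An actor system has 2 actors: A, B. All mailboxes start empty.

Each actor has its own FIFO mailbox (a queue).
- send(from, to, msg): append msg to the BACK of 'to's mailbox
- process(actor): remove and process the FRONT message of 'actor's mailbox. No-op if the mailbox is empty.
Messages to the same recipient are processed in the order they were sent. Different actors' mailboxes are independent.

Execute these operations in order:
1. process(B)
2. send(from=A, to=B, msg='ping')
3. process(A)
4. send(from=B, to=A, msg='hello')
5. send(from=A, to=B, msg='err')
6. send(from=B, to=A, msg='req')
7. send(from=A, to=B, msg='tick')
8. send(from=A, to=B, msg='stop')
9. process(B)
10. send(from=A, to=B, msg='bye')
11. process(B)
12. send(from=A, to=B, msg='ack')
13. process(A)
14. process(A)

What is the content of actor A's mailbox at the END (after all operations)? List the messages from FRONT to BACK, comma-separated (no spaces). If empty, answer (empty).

After 1 (process(B)): A:[] B:[]
After 2 (send(from=A, to=B, msg='ping')): A:[] B:[ping]
After 3 (process(A)): A:[] B:[ping]
After 4 (send(from=B, to=A, msg='hello')): A:[hello] B:[ping]
After 5 (send(from=A, to=B, msg='err')): A:[hello] B:[ping,err]
After 6 (send(from=B, to=A, msg='req')): A:[hello,req] B:[ping,err]
After 7 (send(from=A, to=B, msg='tick')): A:[hello,req] B:[ping,err,tick]
After 8 (send(from=A, to=B, msg='stop')): A:[hello,req] B:[ping,err,tick,stop]
After 9 (process(B)): A:[hello,req] B:[err,tick,stop]
After 10 (send(from=A, to=B, msg='bye')): A:[hello,req] B:[err,tick,stop,bye]
After 11 (process(B)): A:[hello,req] B:[tick,stop,bye]
After 12 (send(from=A, to=B, msg='ack')): A:[hello,req] B:[tick,stop,bye,ack]
After 13 (process(A)): A:[req] B:[tick,stop,bye,ack]
After 14 (process(A)): A:[] B:[tick,stop,bye,ack]

Answer: (empty)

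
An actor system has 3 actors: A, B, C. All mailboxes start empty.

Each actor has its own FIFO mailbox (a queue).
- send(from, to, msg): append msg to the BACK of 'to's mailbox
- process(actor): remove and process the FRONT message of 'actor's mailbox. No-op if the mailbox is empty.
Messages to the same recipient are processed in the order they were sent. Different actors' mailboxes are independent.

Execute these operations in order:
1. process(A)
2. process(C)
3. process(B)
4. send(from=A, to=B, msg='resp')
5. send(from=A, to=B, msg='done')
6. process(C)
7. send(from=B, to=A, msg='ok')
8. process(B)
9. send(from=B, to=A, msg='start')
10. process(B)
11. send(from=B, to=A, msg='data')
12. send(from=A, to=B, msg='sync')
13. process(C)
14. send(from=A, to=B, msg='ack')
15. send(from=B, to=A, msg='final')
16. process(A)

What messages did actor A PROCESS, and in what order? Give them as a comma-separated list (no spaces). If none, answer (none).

After 1 (process(A)): A:[] B:[] C:[]
After 2 (process(C)): A:[] B:[] C:[]
After 3 (process(B)): A:[] B:[] C:[]
After 4 (send(from=A, to=B, msg='resp')): A:[] B:[resp] C:[]
After 5 (send(from=A, to=B, msg='done')): A:[] B:[resp,done] C:[]
After 6 (process(C)): A:[] B:[resp,done] C:[]
After 7 (send(from=B, to=A, msg='ok')): A:[ok] B:[resp,done] C:[]
After 8 (process(B)): A:[ok] B:[done] C:[]
After 9 (send(from=B, to=A, msg='start')): A:[ok,start] B:[done] C:[]
After 10 (process(B)): A:[ok,start] B:[] C:[]
After 11 (send(from=B, to=A, msg='data')): A:[ok,start,data] B:[] C:[]
After 12 (send(from=A, to=B, msg='sync')): A:[ok,start,data] B:[sync] C:[]
After 13 (process(C)): A:[ok,start,data] B:[sync] C:[]
After 14 (send(from=A, to=B, msg='ack')): A:[ok,start,data] B:[sync,ack] C:[]
After 15 (send(from=B, to=A, msg='final')): A:[ok,start,data,final] B:[sync,ack] C:[]
After 16 (process(A)): A:[start,data,final] B:[sync,ack] C:[]

Answer: ok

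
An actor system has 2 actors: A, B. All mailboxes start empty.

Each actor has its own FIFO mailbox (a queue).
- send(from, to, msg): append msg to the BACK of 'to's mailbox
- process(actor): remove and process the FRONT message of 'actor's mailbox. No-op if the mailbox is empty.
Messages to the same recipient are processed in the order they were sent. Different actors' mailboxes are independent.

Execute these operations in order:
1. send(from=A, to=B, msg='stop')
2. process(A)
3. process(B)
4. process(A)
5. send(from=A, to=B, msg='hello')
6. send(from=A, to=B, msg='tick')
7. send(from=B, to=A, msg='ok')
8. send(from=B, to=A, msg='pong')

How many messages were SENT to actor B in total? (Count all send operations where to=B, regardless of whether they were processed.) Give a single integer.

Answer: 3

Derivation:
After 1 (send(from=A, to=B, msg='stop')): A:[] B:[stop]
After 2 (process(A)): A:[] B:[stop]
After 3 (process(B)): A:[] B:[]
After 4 (process(A)): A:[] B:[]
After 5 (send(from=A, to=B, msg='hello')): A:[] B:[hello]
After 6 (send(from=A, to=B, msg='tick')): A:[] B:[hello,tick]
After 7 (send(from=B, to=A, msg='ok')): A:[ok] B:[hello,tick]
After 8 (send(from=B, to=A, msg='pong')): A:[ok,pong] B:[hello,tick]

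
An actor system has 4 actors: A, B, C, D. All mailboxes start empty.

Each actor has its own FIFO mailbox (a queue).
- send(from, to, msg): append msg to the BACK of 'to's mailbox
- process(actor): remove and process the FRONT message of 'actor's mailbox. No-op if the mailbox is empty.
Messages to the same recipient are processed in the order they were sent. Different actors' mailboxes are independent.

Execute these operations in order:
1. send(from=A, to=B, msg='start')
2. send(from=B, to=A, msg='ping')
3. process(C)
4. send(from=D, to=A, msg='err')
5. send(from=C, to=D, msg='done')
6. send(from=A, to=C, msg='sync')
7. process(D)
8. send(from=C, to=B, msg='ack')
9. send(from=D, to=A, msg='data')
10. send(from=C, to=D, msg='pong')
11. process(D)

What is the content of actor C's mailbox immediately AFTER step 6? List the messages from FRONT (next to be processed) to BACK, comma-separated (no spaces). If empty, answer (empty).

After 1 (send(from=A, to=B, msg='start')): A:[] B:[start] C:[] D:[]
After 2 (send(from=B, to=A, msg='ping')): A:[ping] B:[start] C:[] D:[]
After 3 (process(C)): A:[ping] B:[start] C:[] D:[]
After 4 (send(from=D, to=A, msg='err')): A:[ping,err] B:[start] C:[] D:[]
After 5 (send(from=C, to=D, msg='done')): A:[ping,err] B:[start] C:[] D:[done]
After 6 (send(from=A, to=C, msg='sync')): A:[ping,err] B:[start] C:[sync] D:[done]

sync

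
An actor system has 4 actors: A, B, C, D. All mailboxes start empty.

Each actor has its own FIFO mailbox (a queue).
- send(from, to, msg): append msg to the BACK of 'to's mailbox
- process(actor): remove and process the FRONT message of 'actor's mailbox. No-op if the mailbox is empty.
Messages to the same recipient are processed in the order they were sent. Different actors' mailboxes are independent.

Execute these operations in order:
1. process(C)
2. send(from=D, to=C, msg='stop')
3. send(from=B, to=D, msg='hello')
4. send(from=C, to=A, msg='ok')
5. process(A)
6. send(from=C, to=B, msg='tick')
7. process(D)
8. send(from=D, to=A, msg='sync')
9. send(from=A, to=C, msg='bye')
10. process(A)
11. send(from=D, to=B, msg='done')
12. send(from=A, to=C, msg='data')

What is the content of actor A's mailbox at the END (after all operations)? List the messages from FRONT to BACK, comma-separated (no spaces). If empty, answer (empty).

After 1 (process(C)): A:[] B:[] C:[] D:[]
After 2 (send(from=D, to=C, msg='stop')): A:[] B:[] C:[stop] D:[]
After 3 (send(from=B, to=D, msg='hello')): A:[] B:[] C:[stop] D:[hello]
After 4 (send(from=C, to=A, msg='ok')): A:[ok] B:[] C:[stop] D:[hello]
After 5 (process(A)): A:[] B:[] C:[stop] D:[hello]
After 6 (send(from=C, to=B, msg='tick')): A:[] B:[tick] C:[stop] D:[hello]
After 7 (process(D)): A:[] B:[tick] C:[stop] D:[]
After 8 (send(from=D, to=A, msg='sync')): A:[sync] B:[tick] C:[stop] D:[]
After 9 (send(from=A, to=C, msg='bye')): A:[sync] B:[tick] C:[stop,bye] D:[]
After 10 (process(A)): A:[] B:[tick] C:[stop,bye] D:[]
After 11 (send(from=D, to=B, msg='done')): A:[] B:[tick,done] C:[stop,bye] D:[]
After 12 (send(from=A, to=C, msg='data')): A:[] B:[tick,done] C:[stop,bye,data] D:[]

Answer: (empty)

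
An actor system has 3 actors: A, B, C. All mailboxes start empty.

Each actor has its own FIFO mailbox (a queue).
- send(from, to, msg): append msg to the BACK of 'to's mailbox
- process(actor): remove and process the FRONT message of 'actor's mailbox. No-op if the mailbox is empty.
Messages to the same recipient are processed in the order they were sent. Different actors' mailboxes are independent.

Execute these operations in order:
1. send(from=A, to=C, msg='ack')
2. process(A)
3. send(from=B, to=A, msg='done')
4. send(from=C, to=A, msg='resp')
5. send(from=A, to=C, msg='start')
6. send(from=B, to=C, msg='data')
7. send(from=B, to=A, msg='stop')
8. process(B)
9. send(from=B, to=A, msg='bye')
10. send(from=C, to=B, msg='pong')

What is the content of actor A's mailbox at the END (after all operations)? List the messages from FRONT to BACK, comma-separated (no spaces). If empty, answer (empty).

Answer: done,resp,stop,bye

Derivation:
After 1 (send(from=A, to=C, msg='ack')): A:[] B:[] C:[ack]
After 2 (process(A)): A:[] B:[] C:[ack]
After 3 (send(from=B, to=A, msg='done')): A:[done] B:[] C:[ack]
After 4 (send(from=C, to=A, msg='resp')): A:[done,resp] B:[] C:[ack]
After 5 (send(from=A, to=C, msg='start')): A:[done,resp] B:[] C:[ack,start]
After 6 (send(from=B, to=C, msg='data')): A:[done,resp] B:[] C:[ack,start,data]
After 7 (send(from=B, to=A, msg='stop')): A:[done,resp,stop] B:[] C:[ack,start,data]
After 8 (process(B)): A:[done,resp,stop] B:[] C:[ack,start,data]
After 9 (send(from=B, to=A, msg='bye')): A:[done,resp,stop,bye] B:[] C:[ack,start,data]
After 10 (send(from=C, to=B, msg='pong')): A:[done,resp,stop,bye] B:[pong] C:[ack,start,data]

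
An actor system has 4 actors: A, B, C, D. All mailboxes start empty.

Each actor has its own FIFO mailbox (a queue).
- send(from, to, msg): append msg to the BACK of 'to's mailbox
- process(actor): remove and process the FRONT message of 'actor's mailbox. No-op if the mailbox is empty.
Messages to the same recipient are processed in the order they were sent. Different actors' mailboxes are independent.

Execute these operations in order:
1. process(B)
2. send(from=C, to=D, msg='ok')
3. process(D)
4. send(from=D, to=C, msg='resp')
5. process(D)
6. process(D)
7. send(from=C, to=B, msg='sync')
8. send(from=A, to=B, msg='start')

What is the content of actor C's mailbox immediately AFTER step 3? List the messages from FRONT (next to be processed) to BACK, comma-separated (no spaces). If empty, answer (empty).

After 1 (process(B)): A:[] B:[] C:[] D:[]
After 2 (send(from=C, to=D, msg='ok')): A:[] B:[] C:[] D:[ok]
After 3 (process(D)): A:[] B:[] C:[] D:[]

(empty)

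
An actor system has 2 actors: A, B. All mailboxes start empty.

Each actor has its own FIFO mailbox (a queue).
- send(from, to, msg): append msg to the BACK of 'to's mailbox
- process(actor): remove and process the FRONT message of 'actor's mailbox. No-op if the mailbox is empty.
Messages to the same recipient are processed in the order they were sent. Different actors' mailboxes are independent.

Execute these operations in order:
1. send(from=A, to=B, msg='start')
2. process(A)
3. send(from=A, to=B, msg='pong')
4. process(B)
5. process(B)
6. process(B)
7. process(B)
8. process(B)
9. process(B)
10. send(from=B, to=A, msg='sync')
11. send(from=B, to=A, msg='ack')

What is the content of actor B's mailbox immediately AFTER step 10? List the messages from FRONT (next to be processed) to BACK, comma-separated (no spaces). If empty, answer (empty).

After 1 (send(from=A, to=B, msg='start')): A:[] B:[start]
After 2 (process(A)): A:[] B:[start]
After 3 (send(from=A, to=B, msg='pong')): A:[] B:[start,pong]
After 4 (process(B)): A:[] B:[pong]
After 5 (process(B)): A:[] B:[]
After 6 (process(B)): A:[] B:[]
After 7 (process(B)): A:[] B:[]
After 8 (process(B)): A:[] B:[]
After 9 (process(B)): A:[] B:[]
After 10 (send(from=B, to=A, msg='sync')): A:[sync] B:[]

(empty)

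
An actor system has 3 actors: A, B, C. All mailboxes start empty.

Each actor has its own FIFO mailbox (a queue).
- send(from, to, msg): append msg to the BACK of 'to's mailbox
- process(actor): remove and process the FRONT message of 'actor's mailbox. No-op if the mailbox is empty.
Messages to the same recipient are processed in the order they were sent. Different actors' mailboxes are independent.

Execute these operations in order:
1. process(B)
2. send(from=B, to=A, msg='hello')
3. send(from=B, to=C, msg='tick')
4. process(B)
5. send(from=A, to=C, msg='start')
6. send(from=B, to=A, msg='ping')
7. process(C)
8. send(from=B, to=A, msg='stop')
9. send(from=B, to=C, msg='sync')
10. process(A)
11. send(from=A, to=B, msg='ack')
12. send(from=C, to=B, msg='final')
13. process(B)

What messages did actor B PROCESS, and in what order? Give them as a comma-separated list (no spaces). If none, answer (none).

After 1 (process(B)): A:[] B:[] C:[]
After 2 (send(from=B, to=A, msg='hello')): A:[hello] B:[] C:[]
After 3 (send(from=B, to=C, msg='tick')): A:[hello] B:[] C:[tick]
After 4 (process(B)): A:[hello] B:[] C:[tick]
After 5 (send(from=A, to=C, msg='start')): A:[hello] B:[] C:[tick,start]
After 6 (send(from=B, to=A, msg='ping')): A:[hello,ping] B:[] C:[tick,start]
After 7 (process(C)): A:[hello,ping] B:[] C:[start]
After 8 (send(from=B, to=A, msg='stop')): A:[hello,ping,stop] B:[] C:[start]
After 9 (send(from=B, to=C, msg='sync')): A:[hello,ping,stop] B:[] C:[start,sync]
After 10 (process(A)): A:[ping,stop] B:[] C:[start,sync]
After 11 (send(from=A, to=B, msg='ack')): A:[ping,stop] B:[ack] C:[start,sync]
After 12 (send(from=C, to=B, msg='final')): A:[ping,stop] B:[ack,final] C:[start,sync]
After 13 (process(B)): A:[ping,stop] B:[final] C:[start,sync]

Answer: ack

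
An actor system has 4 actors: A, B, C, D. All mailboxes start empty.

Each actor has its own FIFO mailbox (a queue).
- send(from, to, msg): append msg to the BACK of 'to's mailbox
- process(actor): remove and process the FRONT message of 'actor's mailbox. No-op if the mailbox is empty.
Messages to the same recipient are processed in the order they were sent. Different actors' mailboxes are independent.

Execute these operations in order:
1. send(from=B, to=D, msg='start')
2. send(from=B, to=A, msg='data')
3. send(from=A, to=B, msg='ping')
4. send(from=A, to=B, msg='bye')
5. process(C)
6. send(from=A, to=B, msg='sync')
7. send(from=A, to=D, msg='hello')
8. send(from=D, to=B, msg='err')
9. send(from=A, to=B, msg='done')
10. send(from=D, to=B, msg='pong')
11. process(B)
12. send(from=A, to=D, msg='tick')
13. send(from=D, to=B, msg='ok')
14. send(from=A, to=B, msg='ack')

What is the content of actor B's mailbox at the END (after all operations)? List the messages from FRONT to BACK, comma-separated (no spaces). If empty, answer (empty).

After 1 (send(from=B, to=D, msg='start')): A:[] B:[] C:[] D:[start]
After 2 (send(from=B, to=A, msg='data')): A:[data] B:[] C:[] D:[start]
After 3 (send(from=A, to=B, msg='ping')): A:[data] B:[ping] C:[] D:[start]
After 4 (send(from=A, to=B, msg='bye')): A:[data] B:[ping,bye] C:[] D:[start]
After 5 (process(C)): A:[data] B:[ping,bye] C:[] D:[start]
After 6 (send(from=A, to=B, msg='sync')): A:[data] B:[ping,bye,sync] C:[] D:[start]
After 7 (send(from=A, to=D, msg='hello')): A:[data] B:[ping,bye,sync] C:[] D:[start,hello]
After 8 (send(from=D, to=B, msg='err')): A:[data] B:[ping,bye,sync,err] C:[] D:[start,hello]
After 9 (send(from=A, to=B, msg='done')): A:[data] B:[ping,bye,sync,err,done] C:[] D:[start,hello]
After 10 (send(from=D, to=B, msg='pong')): A:[data] B:[ping,bye,sync,err,done,pong] C:[] D:[start,hello]
After 11 (process(B)): A:[data] B:[bye,sync,err,done,pong] C:[] D:[start,hello]
After 12 (send(from=A, to=D, msg='tick')): A:[data] B:[bye,sync,err,done,pong] C:[] D:[start,hello,tick]
After 13 (send(from=D, to=B, msg='ok')): A:[data] B:[bye,sync,err,done,pong,ok] C:[] D:[start,hello,tick]
After 14 (send(from=A, to=B, msg='ack')): A:[data] B:[bye,sync,err,done,pong,ok,ack] C:[] D:[start,hello,tick]

Answer: bye,sync,err,done,pong,ok,ack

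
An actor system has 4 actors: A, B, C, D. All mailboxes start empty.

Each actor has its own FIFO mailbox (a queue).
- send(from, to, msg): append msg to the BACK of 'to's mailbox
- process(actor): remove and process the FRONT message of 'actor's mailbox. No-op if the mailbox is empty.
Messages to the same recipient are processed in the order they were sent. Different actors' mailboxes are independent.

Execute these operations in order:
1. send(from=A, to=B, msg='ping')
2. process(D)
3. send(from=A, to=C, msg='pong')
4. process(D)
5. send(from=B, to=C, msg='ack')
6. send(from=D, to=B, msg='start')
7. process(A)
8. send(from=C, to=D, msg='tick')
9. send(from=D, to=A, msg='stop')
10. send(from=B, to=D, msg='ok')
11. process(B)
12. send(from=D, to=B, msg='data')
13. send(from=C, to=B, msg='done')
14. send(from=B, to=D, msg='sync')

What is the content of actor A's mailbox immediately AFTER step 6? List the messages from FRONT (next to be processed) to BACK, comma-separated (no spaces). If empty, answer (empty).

After 1 (send(from=A, to=B, msg='ping')): A:[] B:[ping] C:[] D:[]
After 2 (process(D)): A:[] B:[ping] C:[] D:[]
After 3 (send(from=A, to=C, msg='pong')): A:[] B:[ping] C:[pong] D:[]
After 4 (process(D)): A:[] B:[ping] C:[pong] D:[]
After 5 (send(from=B, to=C, msg='ack')): A:[] B:[ping] C:[pong,ack] D:[]
After 6 (send(from=D, to=B, msg='start')): A:[] B:[ping,start] C:[pong,ack] D:[]

(empty)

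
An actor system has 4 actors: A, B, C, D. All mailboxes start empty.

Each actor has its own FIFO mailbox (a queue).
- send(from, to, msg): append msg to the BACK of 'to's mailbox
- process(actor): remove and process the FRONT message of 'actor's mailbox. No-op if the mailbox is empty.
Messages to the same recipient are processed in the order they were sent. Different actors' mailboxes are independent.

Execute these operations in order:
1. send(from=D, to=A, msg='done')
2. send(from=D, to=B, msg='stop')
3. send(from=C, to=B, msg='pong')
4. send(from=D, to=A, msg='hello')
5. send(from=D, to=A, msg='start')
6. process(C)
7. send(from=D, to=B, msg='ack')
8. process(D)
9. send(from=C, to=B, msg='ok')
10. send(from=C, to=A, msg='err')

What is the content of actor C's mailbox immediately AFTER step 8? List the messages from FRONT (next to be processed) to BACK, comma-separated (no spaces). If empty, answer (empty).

After 1 (send(from=D, to=A, msg='done')): A:[done] B:[] C:[] D:[]
After 2 (send(from=D, to=B, msg='stop')): A:[done] B:[stop] C:[] D:[]
After 3 (send(from=C, to=B, msg='pong')): A:[done] B:[stop,pong] C:[] D:[]
After 4 (send(from=D, to=A, msg='hello')): A:[done,hello] B:[stop,pong] C:[] D:[]
After 5 (send(from=D, to=A, msg='start')): A:[done,hello,start] B:[stop,pong] C:[] D:[]
After 6 (process(C)): A:[done,hello,start] B:[stop,pong] C:[] D:[]
After 7 (send(from=D, to=B, msg='ack')): A:[done,hello,start] B:[stop,pong,ack] C:[] D:[]
After 8 (process(D)): A:[done,hello,start] B:[stop,pong,ack] C:[] D:[]

(empty)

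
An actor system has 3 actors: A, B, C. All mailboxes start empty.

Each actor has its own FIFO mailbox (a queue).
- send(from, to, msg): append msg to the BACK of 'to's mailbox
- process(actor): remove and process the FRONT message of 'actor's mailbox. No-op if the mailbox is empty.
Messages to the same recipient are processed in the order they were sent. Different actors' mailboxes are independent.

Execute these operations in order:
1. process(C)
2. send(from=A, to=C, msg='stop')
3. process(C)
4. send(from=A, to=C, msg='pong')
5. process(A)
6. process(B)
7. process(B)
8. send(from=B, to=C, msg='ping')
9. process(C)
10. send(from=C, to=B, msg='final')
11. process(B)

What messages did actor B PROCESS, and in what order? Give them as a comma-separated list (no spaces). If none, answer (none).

After 1 (process(C)): A:[] B:[] C:[]
After 2 (send(from=A, to=C, msg='stop')): A:[] B:[] C:[stop]
After 3 (process(C)): A:[] B:[] C:[]
After 4 (send(from=A, to=C, msg='pong')): A:[] B:[] C:[pong]
After 5 (process(A)): A:[] B:[] C:[pong]
After 6 (process(B)): A:[] B:[] C:[pong]
After 7 (process(B)): A:[] B:[] C:[pong]
After 8 (send(from=B, to=C, msg='ping')): A:[] B:[] C:[pong,ping]
After 9 (process(C)): A:[] B:[] C:[ping]
After 10 (send(from=C, to=B, msg='final')): A:[] B:[final] C:[ping]
After 11 (process(B)): A:[] B:[] C:[ping]

Answer: final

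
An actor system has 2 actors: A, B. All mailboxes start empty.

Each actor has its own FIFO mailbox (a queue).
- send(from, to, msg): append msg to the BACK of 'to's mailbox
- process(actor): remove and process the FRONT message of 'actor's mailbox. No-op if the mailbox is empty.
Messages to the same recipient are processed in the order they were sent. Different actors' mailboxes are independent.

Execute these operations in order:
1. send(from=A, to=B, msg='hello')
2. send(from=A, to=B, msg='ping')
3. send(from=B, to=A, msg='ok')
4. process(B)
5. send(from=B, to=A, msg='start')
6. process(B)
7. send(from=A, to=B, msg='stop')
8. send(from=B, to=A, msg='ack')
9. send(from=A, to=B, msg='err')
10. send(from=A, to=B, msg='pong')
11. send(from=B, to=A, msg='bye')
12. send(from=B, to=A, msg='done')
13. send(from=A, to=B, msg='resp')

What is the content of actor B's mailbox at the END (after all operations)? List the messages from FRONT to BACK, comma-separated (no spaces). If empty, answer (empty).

Answer: stop,err,pong,resp

Derivation:
After 1 (send(from=A, to=B, msg='hello')): A:[] B:[hello]
After 2 (send(from=A, to=B, msg='ping')): A:[] B:[hello,ping]
After 3 (send(from=B, to=A, msg='ok')): A:[ok] B:[hello,ping]
After 4 (process(B)): A:[ok] B:[ping]
After 5 (send(from=B, to=A, msg='start')): A:[ok,start] B:[ping]
After 6 (process(B)): A:[ok,start] B:[]
After 7 (send(from=A, to=B, msg='stop')): A:[ok,start] B:[stop]
After 8 (send(from=B, to=A, msg='ack')): A:[ok,start,ack] B:[stop]
After 9 (send(from=A, to=B, msg='err')): A:[ok,start,ack] B:[stop,err]
After 10 (send(from=A, to=B, msg='pong')): A:[ok,start,ack] B:[stop,err,pong]
After 11 (send(from=B, to=A, msg='bye')): A:[ok,start,ack,bye] B:[stop,err,pong]
After 12 (send(from=B, to=A, msg='done')): A:[ok,start,ack,bye,done] B:[stop,err,pong]
After 13 (send(from=A, to=B, msg='resp')): A:[ok,start,ack,bye,done] B:[stop,err,pong,resp]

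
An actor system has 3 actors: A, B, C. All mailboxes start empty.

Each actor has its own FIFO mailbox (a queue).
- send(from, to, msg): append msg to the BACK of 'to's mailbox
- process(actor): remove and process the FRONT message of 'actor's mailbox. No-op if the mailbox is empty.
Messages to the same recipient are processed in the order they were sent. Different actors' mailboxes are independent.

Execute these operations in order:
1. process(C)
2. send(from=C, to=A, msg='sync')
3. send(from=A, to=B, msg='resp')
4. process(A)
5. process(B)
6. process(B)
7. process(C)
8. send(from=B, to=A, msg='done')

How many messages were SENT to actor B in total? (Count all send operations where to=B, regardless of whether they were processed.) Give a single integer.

Answer: 1

Derivation:
After 1 (process(C)): A:[] B:[] C:[]
After 2 (send(from=C, to=A, msg='sync')): A:[sync] B:[] C:[]
After 3 (send(from=A, to=B, msg='resp')): A:[sync] B:[resp] C:[]
After 4 (process(A)): A:[] B:[resp] C:[]
After 5 (process(B)): A:[] B:[] C:[]
After 6 (process(B)): A:[] B:[] C:[]
After 7 (process(C)): A:[] B:[] C:[]
After 8 (send(from=B, to=A, msg='done')): A:[done] B:[] C:[]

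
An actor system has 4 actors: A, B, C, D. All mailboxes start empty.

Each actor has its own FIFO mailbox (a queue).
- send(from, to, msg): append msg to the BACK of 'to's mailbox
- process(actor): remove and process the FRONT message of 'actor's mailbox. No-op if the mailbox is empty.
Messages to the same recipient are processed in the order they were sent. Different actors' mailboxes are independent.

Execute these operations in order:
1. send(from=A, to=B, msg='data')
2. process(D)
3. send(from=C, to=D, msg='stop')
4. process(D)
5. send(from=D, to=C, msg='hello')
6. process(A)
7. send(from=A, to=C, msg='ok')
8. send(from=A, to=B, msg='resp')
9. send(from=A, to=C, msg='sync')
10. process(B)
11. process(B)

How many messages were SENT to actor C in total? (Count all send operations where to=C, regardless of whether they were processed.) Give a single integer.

Answer: 3

Derivation:
After 1 (send(from=A, to=B, msg='data')): A:[] B:[data] C:[] D:[]
After 2 (process(D)): A:[] B:[data] C:[] D:[]
After 3 (send(from=C, to=D, msg='stop')): A:[] B:[data] C:[] D:[stop]
After 4 (process(D)): A:[] B:[data] C:[] D:[]
After 5 (send(from=D, to=C, msg='hello')): A:[] B:[data] C:[hello] D:[]
After 6 (process(A)): A:[] B:[data] C:[hello] D:[]
After 7 (send(from=A, to=C, msg='ok')): A:[] B:[data] C:[hello,ok] D:[]
After 8 (send(from=A, to=B, msg='resp')): A:[] B:[data,resp] C:[hello,ok] D:[]
After 9 (send(from=A, to=C, msg='sync')): A:[] B:[data,resp] C:[hello,ok,sync] D:[]
After 10 (process(B)): A:[] B:[resp] C:[hello,ok,sync] D:[]
After 11 (process(B)): A:[] B:[] C:[hello,ok,sync] D:[]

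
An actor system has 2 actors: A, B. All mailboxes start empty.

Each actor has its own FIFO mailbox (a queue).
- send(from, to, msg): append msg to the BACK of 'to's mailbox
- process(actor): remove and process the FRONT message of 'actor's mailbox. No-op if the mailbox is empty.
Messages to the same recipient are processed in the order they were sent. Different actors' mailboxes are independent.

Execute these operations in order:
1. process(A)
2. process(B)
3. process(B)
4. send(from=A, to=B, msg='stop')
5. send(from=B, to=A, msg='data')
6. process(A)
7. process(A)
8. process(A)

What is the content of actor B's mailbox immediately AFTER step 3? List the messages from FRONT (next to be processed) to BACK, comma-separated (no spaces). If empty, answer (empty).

After 1 (process(A)): A:[] B:[]
After 2 (process(B)): A:[] B:[]
After 3 (process(B)): A:[] B:[]

(empty)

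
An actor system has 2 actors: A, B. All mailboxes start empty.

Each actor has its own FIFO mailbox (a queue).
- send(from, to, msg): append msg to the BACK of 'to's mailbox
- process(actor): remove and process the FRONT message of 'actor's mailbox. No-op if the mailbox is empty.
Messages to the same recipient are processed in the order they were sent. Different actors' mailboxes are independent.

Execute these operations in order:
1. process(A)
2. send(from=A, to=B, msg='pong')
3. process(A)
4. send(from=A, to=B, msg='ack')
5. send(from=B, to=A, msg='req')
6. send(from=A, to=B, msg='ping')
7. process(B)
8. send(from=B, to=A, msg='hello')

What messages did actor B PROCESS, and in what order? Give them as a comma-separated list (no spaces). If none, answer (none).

After 1 (process(A)): A:[] B:[]
After 2 (send(from=A, to=B, msg='pong')): A:[] B:[pong]
After 3 (process(A)): A:[] B:[pong]
After 4 (send(from=A, to=B, msg='ack')): A:[] B:[pong,ack]
After 5 (send(from=B, to=A, msg='req')): A:[req] B:[pong,ack]
After 6 (send(from=A, to=B, msg='ping')): A:[req] B:[pong,ack,ping]
After 7 (process(B)): A:[req] B:[ack,ping]
After 8 (send(from=B, to=A, msg='hello')): A:[req,hello] B:[ack,ping]

Answer: pong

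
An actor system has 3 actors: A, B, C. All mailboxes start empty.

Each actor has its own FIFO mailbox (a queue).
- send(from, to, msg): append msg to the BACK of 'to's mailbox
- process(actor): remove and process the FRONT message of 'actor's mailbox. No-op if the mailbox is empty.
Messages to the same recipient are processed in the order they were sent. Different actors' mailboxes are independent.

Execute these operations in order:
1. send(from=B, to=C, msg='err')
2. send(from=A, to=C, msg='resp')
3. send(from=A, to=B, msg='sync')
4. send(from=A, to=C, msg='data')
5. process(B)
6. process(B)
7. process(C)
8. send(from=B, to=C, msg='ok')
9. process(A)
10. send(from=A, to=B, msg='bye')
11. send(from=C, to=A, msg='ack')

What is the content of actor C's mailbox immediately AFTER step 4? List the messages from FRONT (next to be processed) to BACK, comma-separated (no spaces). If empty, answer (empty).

After 1 (send(from=B, to=C, msg='err')): A:[] B:[] C:[err]
After 2 (send(from=A, to=C, msg='resp')): A:[] B:[] C:[err,resp]
After 3 (send(from=A, to=B, msg='sync')): A:[] B:[sync] C:[err,resp]
After 4 (send(from=A, to=C, msg='data')): A:[] B:[sync] C:[err,resp,data]

err,resp,data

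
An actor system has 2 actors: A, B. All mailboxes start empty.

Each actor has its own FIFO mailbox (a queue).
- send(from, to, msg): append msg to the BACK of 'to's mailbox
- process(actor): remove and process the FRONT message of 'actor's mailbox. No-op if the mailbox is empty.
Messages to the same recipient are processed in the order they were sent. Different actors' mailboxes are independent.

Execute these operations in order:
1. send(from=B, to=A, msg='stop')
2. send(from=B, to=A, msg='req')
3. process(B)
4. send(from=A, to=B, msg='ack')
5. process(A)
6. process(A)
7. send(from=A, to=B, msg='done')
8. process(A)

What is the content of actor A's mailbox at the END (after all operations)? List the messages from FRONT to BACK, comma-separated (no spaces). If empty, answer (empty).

After 1 (send(from=B, to=A, msg='stop')): A:[stop] B:[]
After 2 (send(from=B, to=A, msg='req')): A:[stop,req] B:[]
After 3 (process(B)): A:[stop,req] B:[]
After 4 (send(from=A, to=B, msg='ack')): A:[stop,req] B:[ack]
After 5 (process(A)): A:[req] B:[ack]
After 6 (process(A)): A:[] B:[ack]
After 7 (send(from=A, to=B, msg='done')): A:[] B:[ack,done]
After 8 (process(A)): A:[] B:[ack,done]

Answer: (empty)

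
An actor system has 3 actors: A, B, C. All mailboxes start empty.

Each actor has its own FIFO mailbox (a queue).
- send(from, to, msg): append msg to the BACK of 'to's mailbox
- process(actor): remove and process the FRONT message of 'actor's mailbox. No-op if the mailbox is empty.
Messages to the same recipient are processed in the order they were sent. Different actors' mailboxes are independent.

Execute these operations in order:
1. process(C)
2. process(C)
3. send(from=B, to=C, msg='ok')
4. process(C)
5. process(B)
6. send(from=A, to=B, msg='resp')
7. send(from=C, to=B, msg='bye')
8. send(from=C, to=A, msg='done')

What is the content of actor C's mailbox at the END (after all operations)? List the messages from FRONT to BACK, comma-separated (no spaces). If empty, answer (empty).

Answer: (empty)

Derivation:
After 1 (process(C)): A:[] B:[] C:[]
After 2 (process(C)): A:[] B:[] C:[]
After 3 (send(from=B, to=C, msg='ok')): A:[] B:[] C:[ok]
After 4 (process(C)): A:[] B:[] C:[]
After 5 (process(B)): A:[] B:[] C:[]
After 6 (send(from=A, to=B, msg='resp')): A:[] B:[resp] C:[]
After 7 (send(from=C, to=B, msg='bye')): A:[] B:[resp,bye] C:[]
After 8 (send(from=C, to=A, msg='done')): A:[done] B:[resp,bye] C:[]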